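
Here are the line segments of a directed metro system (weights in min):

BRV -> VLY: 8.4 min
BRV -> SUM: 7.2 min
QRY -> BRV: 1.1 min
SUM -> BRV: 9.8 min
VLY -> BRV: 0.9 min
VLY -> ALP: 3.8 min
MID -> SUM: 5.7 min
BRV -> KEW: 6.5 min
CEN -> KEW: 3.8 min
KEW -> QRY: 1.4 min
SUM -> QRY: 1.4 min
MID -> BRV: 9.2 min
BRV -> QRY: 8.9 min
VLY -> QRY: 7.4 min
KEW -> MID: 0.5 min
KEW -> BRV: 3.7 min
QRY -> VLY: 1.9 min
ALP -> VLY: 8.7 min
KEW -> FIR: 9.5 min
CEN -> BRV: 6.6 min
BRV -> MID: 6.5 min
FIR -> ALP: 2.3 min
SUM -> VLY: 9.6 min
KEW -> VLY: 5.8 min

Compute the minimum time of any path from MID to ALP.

12.8 min

Compare a few routes:
MID–SUM–VLY–ALP: 5.7+9.6+3.8 = 19.1
MID–SUM–QRY–BRV–VLY–ALP: 5.7+1.4+1.1+8.4+3.8 = 20.4
MID–SUM–QRY–VLY–ALP: 5.7+1.4+1.9+3.8 = 12.8
Cheapest is MID–SUM–QRY–VLY–ALP at 12.8 min.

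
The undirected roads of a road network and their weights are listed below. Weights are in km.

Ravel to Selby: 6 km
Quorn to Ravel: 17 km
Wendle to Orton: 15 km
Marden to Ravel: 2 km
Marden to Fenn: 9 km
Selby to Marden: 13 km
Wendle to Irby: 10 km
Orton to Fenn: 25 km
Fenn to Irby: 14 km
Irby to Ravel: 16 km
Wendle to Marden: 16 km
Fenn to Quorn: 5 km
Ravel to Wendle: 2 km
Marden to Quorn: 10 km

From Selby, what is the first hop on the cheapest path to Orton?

Ravel

Enumerating some paths:
Selby–Marden–Ravel–Wendle–Orton: 13+2+2+15 = 32
Selby–Ravel–Wendle–Orton: 6+2+15 = 23
Selby–Ravel–Marden–Fenn–Orton: 6+2+9+25 = 42
Selby–Ravel–Marden–Wendle–Orton: 6+2+16+15 = 39
The minimum is 23 km via Selby–Ravel–Wendle–Orton.
So from Selby the first move is to Ravel.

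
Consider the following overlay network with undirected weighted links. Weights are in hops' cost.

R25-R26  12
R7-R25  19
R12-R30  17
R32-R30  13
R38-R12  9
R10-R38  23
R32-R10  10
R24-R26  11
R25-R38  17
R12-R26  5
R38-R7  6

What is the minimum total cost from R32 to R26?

Enumerating some paths:
R32–R10–R38–R25–R26: 10+23+17+12 = 62
R32–R10–R38–R12–R26: 10+23+9+5 = 47
R32–R30–R12–R26: 13+17+5 = 35
Cheapest is R32–R30–R12–R26 at 35 hops' cost.

35 hops' cost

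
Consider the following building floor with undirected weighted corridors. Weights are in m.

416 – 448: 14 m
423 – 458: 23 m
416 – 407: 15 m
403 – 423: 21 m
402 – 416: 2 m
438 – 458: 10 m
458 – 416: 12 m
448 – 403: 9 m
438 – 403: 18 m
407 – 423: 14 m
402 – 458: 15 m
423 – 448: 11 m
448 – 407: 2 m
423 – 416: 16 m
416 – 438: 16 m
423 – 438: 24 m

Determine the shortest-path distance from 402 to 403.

Settle nodes by increasing distance from 402:
402: 0
416: 2  (via 402)
458: 14  (via 416)
448: 16  (via 416)
407: 17  (via 416)
438: 18  (via 416)
423: 18  (via 416)
403: 25  (via 448)
Shortest route: 402–416–448–403 = 25 m.

25 m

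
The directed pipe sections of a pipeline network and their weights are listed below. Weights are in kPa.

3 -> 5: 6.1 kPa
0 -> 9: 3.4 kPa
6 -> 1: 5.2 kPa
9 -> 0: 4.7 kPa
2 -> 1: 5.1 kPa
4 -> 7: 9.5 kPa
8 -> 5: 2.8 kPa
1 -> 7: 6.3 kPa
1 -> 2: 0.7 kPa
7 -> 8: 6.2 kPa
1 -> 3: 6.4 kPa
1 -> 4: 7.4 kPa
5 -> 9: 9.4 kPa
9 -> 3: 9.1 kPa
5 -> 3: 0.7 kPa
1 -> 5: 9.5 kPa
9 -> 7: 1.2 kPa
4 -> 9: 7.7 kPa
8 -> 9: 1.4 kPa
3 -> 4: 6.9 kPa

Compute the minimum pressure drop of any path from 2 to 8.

Compare a few routes:
2 → 1 → 7 → 8: 5.1+6.3+6.2 = 17.6
2 → 1 → 4 → 9 → 7 → 8: 5.1+7.4+7.7+1.2+6.2 = 27.6
The minimum is 17.6 kPa via 2 → 1 → 7 → 8.

17.6 kPa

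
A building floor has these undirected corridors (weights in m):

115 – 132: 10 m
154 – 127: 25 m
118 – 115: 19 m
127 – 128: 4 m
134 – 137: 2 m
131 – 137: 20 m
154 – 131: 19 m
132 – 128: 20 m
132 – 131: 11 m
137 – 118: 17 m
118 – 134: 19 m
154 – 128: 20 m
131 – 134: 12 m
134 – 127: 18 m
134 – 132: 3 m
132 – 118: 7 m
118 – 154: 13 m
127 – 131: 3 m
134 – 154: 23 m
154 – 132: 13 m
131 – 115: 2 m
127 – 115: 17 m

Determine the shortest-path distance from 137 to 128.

Compare a few routes:
137 → 134 → 131 → 127 → 128: 2+12+3+4 = 21
137 → 134 → 132 → 115 → 131 → 127 → 128: 2+3+10+2+3+4 = 24
137 → 134 → 132 → 131 → 127 → 128: 2+3+11+3+4 = 23
The minimum is 21 m via 137 → 134 → 131 → 127 → 128.

21 m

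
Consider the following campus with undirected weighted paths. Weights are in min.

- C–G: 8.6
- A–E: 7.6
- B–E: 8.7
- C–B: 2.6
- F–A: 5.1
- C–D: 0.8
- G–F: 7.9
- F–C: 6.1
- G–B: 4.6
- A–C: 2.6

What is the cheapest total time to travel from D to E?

Running Dijkstra from D:
D: 0
C: 0.8  (via D)
A: 3.4  (via C)
B: 3.4  (via C)
F: 6.9  (via C)
G: 8  (via B)
E: 11  (via A)
Shortest route: D–C–A–E = 11 min.

11 min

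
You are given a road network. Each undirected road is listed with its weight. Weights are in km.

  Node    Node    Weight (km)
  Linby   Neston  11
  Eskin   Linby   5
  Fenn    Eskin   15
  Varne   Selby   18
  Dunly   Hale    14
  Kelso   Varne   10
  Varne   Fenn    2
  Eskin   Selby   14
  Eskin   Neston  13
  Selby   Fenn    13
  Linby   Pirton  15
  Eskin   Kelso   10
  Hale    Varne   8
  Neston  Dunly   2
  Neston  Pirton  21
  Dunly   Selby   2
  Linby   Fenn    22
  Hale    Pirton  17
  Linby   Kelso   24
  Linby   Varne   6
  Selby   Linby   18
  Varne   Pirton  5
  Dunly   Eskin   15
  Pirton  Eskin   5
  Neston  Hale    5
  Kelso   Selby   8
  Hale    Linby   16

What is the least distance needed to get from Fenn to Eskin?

Compare a few routes:
Fenn - Varne - Pirton - Eskin: 2+5+5 = 12
Fenn - Varne - Linby - Eskin: 2+6+5 = 13
Fenn - Varne - Kelso - Eskin: 2+10+10 = 22
Fenn - Eskin: 15 = 15
Cheapest is Fenn - Varne - Pirton - Eskin at 12 km.

12 km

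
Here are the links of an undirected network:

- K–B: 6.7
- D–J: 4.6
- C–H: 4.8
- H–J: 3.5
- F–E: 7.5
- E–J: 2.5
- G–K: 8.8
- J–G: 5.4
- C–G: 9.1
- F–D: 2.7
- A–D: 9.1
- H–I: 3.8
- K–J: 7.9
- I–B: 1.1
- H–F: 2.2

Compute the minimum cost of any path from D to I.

8.7

Candidate routes:
D–J–H–I: 4.6+3.5+3.8 = 11.9
D–J–K–B–I: 4.6+7.9+6.7+1.1 = 20.3
D–F–H–I: 2.7+2.2+3.8 = 8.7
D–F–E–J–H–I: 2.7+7.5+2.5+3.5+3.8 = 20
The minimum is 8.7 via D–F–H–I.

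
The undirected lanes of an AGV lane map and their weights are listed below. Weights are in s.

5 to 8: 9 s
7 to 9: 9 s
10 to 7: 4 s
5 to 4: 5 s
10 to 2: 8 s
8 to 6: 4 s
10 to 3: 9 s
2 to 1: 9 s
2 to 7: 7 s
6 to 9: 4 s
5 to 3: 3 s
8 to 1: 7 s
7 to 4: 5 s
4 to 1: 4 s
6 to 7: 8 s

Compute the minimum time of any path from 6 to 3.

16 s

Shortest distances from 6:
6: 0
8: 4  (via 6)
9: 4  (via 6)
7: 8  (via 6)
1: 11  (via 8)
10: 12  (via 7)
4: 13  (via 7)
5: 13  (via 8)
2: 15  (via 7)
3: 16  (via 5)
Shortest route: 6 → 8 → 5 → 3 = 16 s.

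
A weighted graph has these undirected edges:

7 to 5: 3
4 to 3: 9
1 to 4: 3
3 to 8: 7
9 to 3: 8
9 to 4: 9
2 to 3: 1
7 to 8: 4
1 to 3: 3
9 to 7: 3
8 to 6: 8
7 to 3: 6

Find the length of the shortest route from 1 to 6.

Settle nodes by increasing distance from 1:
1: 0
3: 3  (via 1)
4: 3  (via 1)
2: 4  (via 3)
7: 9  (via 3)
8: 10  (via 3)
9: 11  (via 3)
5: 12  (via 7)
6: 18  (via 8)
Shortest route: 1 → 3 → 8 → 6 = 18.

18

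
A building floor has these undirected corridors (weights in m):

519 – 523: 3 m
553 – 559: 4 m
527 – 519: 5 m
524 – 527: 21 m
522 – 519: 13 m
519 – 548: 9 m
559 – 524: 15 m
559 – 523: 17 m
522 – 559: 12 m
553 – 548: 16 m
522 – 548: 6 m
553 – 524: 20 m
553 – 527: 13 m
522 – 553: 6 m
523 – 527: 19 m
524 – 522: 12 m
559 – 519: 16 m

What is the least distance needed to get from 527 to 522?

18 m

Enumerating some paths:
527 - 553 - 522: 13+6 = 19
527 - 519 - 522: 5+13 = 18
Cheapest is 527 - 519 - 522 at 18 m.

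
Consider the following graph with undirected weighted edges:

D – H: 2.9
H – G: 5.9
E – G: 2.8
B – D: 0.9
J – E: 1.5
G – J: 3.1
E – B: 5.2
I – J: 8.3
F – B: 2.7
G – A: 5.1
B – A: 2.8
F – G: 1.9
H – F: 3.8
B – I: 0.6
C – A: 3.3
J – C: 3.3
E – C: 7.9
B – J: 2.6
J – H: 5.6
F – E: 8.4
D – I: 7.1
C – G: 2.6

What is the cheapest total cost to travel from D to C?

Shortest distances from D:
D: 0
B: 0.9  (via D)
I: 1.5  (via B)
H: 2.9  (via D)
J: 3.5  (via B)
F: 3.6  (via B)
A: 3.7  (via B)
E: 5  (via J)
G: 5.5  (via F)
C: 6.8  (via J)
Shortest route: D–B–J–C = 6.8.

6.8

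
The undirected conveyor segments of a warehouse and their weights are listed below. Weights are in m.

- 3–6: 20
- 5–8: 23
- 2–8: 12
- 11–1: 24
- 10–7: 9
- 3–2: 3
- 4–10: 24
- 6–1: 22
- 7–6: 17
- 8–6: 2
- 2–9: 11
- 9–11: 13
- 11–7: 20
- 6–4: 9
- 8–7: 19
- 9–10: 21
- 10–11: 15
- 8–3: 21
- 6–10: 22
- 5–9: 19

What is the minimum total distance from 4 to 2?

Settle nodes by increasing distance from 4:
4: 0
6: 9  (via 4)
8: 11  (via 6)
2: 23  (via 8)
Shortest route: 4–6–8–2 = 23 m.

23 m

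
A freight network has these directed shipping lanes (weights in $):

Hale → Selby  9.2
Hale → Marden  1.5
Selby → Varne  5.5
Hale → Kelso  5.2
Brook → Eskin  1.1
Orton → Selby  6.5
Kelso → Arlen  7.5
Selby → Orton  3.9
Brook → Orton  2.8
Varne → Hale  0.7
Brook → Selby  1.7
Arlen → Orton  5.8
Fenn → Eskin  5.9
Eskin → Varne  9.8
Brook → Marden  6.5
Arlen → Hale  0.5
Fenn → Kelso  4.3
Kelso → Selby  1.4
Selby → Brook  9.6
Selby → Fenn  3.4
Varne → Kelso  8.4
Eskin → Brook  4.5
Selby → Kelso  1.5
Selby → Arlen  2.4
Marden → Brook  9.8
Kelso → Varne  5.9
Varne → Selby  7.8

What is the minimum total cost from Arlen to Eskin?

$12.9

Settle nodes by increasing distance from Arlen:
Arlen: 0
Hale: 0.5  (via Arlen)
Marden: 2  (via Hale)
Kelso: 5.7  (via Hale)
Orton: 5.8  (via Arlen)
Selby: 7.1  (via Kelso)
Fenn: 10.5  (via Selby)
Varne: 11.6  (via Kelso)
Brook: 11.8  (via Marden)
Eskin: 12.9  (via Brook)
Shortest route: Arlen → Hale → Marden → Brook → Eskin = $12.9.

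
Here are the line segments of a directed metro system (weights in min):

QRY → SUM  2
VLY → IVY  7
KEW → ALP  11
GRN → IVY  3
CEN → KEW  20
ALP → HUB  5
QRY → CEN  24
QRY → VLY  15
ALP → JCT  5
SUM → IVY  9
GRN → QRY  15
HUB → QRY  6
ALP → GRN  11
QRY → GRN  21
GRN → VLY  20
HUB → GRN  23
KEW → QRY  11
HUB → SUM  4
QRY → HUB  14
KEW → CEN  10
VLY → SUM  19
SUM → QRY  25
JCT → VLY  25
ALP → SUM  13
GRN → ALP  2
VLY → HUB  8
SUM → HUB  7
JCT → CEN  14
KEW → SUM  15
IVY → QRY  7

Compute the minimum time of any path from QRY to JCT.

Enumerating some paths:
QRY → SUM → HUB → GRN → ALP → JCT: 2+7+23+2+5 = 39
QRY → GRN → ALP → JCT: 21+2+5 = 28
The minimum is 28 min via QRY → GRN → ALP → JCT.

28 min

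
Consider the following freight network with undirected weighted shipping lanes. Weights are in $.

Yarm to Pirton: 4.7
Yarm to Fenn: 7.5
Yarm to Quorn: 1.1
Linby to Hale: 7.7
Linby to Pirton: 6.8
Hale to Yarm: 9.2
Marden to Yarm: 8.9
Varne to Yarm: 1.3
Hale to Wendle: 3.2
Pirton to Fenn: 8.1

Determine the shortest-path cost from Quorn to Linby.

Settle nodes by increasing distance from Quorn:
Quorn: 0
Yarm: 1.1  (via Quorn)
Varne: 2.4  (via Yarm)
Pirton: 5.8  (via Yarm)
Fenn: 8.6  (via Yarm)
Marden: 10  (via Yarm)
Hale: 10.3  (via Yarm)
Linby: 12.6  (via Pirton)
Shortest route: Quorn–Yarm–Pirton–Linby = $12.6.

$12.6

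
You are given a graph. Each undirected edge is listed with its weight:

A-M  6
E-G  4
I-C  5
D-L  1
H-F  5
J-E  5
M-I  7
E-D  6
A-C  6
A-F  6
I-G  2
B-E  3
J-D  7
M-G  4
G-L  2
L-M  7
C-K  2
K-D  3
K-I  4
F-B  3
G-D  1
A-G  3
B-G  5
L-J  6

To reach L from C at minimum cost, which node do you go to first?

Enumerating some paths:
C–K–D–G–L: 2+3+1+2 = 8
C–K–D–L: 2+3+1 = 6
The minimum is 6 via C–K–D–L.
So from C the first move is to K.

K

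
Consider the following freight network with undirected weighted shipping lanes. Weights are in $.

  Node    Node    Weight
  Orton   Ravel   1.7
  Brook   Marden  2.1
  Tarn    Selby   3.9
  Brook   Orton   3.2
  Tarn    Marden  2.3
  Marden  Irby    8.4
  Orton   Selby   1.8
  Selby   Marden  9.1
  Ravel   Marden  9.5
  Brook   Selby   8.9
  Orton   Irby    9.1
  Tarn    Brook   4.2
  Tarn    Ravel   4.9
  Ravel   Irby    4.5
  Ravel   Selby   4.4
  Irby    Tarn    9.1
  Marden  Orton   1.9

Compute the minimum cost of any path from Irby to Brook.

$9.4

Settle nodes by increasing distance from Irby:
Irby: 0
Ravel: 4.5  (via Irby)
Orton: 6.2  (via Ravel)
Selby: 8  (via Orton)
Marden: 8.1  (via Orton)
Tarn: 9.1  (via Irby)
Brook: 9.4  (via Orton)
Shortest route: Irby → Ravel → Orton → Brook = $9.4.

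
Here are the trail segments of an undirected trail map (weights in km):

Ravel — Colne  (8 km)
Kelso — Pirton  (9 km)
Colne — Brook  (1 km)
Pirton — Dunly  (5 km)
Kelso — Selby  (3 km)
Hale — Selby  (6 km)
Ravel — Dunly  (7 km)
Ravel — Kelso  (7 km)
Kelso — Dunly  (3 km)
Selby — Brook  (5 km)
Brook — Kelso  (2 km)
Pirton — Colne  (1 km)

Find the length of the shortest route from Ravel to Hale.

16 km

Compare a few routes:
Ravel–Colne–Brook–Selby–Hale: 8+1+5+6 = 20
Ravel–Dunly–Kelso–Selby–Hale: 7+3+3+6 = 19
Ravel–Colne–Brook–Kelso–Selby–Hale: 8+1+2+3+6 = 20
Ravel–Kelso–Selby–Hale: 7+3+6 = 16
The minimum is 16 km via Ravel–Kelso–Selby–Hale.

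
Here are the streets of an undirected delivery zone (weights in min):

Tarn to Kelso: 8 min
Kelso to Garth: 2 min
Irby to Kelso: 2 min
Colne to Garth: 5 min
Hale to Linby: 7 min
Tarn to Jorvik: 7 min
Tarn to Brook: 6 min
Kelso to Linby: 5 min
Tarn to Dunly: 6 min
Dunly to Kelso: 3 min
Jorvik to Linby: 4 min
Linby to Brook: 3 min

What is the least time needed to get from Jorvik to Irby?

Candidate routes:
Jorvik - Tarn - Brook - Linby - Kelso - Irby: 7+6+3+5+2 = 23
Jorvik - Tarn - Dunly - Kelso - Irby: 7+6+3+2 = 18
Jorvik - Linby - Kelso - Irby: 4+5+2 = 11
Jorvik - Tarn - Kelso - Irby: 7+8+2 = 17
Cheapest is Jorvik - Linby - Kelso - Irby at 11 min.

11 min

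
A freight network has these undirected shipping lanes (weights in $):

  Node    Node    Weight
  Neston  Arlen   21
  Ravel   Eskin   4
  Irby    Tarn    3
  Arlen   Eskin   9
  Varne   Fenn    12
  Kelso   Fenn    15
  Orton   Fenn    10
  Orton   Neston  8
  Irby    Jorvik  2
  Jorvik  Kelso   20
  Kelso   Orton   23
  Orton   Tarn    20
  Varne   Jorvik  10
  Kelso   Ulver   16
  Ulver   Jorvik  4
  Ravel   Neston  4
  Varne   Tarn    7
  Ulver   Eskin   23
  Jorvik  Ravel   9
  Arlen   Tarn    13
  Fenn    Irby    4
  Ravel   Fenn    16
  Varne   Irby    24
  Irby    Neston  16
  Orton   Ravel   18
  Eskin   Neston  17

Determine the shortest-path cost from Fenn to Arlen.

Compare a few routes:
Fenn–Irby–Tarn–Arlen: 4+3+13 = 20
Fenn–Irby–Jorvik–Ravel–Eskin–Arlen: 4+2+9+4+9 = 28
Fenn–Ravel–Eskin–Arlen: 16+4+9 = 29
Cheapest is Fenn–Irby–Tarn–Arlen at $20.

$20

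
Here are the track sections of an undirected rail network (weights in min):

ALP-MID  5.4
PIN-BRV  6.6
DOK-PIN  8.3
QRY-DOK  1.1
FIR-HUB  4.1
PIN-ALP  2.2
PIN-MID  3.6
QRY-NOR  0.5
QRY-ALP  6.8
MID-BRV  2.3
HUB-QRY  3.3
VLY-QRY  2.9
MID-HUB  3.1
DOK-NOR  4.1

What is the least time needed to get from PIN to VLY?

11.9 min

Settle nodes by increasing distance from PIN:
PIN: 0
ALP: 2.2  (via PIN)
MID: 3.6  (via PIN)
BRV: 5.9  (via MID)
HUB: 6.7  (via MID)
DOK: 8.3  (via PIN)
QRY: 9  (via ALP)
NOR: 9.5  (via QRY)
FIR: 10.8  (via HUB)
VLY: 11.9  (via QRY)
Shortest route: PIN → ALP → QRY → VLY = 11.9 min.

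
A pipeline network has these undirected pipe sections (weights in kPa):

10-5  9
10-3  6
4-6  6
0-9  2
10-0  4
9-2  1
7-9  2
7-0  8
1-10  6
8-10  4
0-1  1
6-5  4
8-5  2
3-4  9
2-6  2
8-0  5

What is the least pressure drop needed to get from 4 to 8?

12 kPa

Compare a few routes:
4 → 6 → 2 → 9 → 0 → 8: 6+2+1+2+5 = 16
4 → 6 → 5 → 8: 6+4+2 = 12
4 → 6 → 2 → 9 → 0 → 10 → 8: 6+2+1+2+4+4 = 19
Cheapest is 4 → 6 → 5 → 8 at 12 kPa.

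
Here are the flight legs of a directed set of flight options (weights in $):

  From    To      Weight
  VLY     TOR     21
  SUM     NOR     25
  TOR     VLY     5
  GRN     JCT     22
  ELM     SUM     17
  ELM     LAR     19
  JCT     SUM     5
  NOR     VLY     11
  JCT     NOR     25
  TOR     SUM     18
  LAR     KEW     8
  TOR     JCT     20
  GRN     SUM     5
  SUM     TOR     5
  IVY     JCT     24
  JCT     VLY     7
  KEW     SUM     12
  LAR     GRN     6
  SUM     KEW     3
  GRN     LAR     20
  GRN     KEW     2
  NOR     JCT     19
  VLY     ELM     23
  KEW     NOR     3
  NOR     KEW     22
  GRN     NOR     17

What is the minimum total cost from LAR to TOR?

$16

Shortest distances from LAR:
LAR: 0
GRN: 6  (via LAR)
KEW: 8  (via LAR)
SUM: 11  (via GRN)
NOR: 11  (via KEW)
TOR: 16  (via SUM)
Shortest route: LAR → GRN → SUM → TOR = $16.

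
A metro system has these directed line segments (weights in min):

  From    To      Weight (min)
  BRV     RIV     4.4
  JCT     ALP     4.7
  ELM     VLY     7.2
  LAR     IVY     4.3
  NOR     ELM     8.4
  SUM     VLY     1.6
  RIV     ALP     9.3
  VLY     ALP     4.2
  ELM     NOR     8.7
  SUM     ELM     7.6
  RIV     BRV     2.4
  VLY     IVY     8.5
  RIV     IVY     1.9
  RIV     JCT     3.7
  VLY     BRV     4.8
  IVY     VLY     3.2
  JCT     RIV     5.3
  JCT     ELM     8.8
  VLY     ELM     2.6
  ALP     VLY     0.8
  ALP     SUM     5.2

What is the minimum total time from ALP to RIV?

10 min

Enumerating some paths:
ALP–VLY–BRV–RIV: 0.8+4.8+4.4 = 10
ALP–SUM–VLY–BRV–RIV: 5.2+1.6+4.8+4.4 = 16
Cheapest is ALP–VLY–BRV–RIV at 10 min.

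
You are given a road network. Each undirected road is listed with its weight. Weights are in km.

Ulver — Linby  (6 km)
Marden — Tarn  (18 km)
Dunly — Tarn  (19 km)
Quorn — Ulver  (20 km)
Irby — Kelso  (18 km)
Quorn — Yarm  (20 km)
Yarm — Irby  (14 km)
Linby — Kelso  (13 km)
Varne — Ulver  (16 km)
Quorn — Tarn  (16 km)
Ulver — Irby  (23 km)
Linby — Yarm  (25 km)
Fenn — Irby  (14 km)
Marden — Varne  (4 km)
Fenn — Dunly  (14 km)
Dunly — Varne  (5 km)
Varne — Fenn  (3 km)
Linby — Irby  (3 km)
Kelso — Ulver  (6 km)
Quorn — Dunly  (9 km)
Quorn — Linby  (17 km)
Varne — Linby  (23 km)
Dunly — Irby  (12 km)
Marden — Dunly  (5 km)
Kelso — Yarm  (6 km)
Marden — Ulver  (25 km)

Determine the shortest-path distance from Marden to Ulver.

20 km

Compare a few routes:
Marden–Dunly–Varne–Ulver: 5+5+16 = 26
Marden–Ulver: 25 = 25
Marden–Varne–Ulver: 4+16 = 20
Cheapest is Marden–Varne–Ulver at 20 km.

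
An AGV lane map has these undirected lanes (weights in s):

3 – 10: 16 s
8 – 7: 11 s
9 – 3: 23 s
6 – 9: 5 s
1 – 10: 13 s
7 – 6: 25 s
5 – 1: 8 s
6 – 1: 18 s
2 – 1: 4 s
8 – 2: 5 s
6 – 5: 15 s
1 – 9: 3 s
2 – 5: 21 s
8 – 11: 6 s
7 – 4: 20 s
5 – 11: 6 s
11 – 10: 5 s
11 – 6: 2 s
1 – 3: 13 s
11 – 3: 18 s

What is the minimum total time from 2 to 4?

36 s

Shortest distances from 2:
2: 0
1: 4  (via 2)
8: 5  (via 2)
9: 7  (via 1)
11: 11  (via 8)
5: 12  (via 1)
6: 12  (via 9)
7: 16  (via 8)
10: 16  (via 11)
3: 17  (via 1)
4: 36  (via 7)
Shortest route: 2–8–7–4 = 36 s.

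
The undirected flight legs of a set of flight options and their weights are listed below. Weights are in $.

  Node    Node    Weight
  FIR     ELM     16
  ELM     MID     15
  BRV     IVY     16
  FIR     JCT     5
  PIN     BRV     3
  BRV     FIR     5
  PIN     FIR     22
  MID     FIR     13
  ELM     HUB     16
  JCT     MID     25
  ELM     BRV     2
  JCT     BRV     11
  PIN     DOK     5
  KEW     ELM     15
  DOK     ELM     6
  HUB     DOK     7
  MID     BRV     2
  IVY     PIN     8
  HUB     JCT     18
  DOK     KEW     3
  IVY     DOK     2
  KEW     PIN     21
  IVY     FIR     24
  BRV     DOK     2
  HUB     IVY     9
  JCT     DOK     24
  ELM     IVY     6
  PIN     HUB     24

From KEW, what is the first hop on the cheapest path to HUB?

DOK

Compare a few routes:
KEW - DOK - BRV - ELM - IVY - HUB: 3+2+2+6+9 = 22
KEW - DOK - IVY - HUB: 3+2+9 = 14
KEW - DOK - HUB: 3+7 = 10
Cheapest is KEW - DOK - HUB at $10.
So from KEW the first move is to DOK.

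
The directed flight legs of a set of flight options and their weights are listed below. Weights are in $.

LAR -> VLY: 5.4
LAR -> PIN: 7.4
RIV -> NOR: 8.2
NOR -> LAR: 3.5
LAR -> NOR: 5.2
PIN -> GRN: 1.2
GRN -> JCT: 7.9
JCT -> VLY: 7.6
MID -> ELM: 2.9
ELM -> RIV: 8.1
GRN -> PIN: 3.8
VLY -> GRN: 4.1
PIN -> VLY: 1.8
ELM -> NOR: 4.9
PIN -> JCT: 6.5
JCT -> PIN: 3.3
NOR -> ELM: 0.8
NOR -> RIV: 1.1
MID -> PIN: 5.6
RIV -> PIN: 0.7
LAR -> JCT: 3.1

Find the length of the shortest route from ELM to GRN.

Candidate routes:
ELM - NOR - RIV - PIN - VLY - GRN: 4.9+1.1+0.7+1.8+4.1 = 12.6
ELM - NOR - RIV - PIN - GRN: 4.9+1.1+0.7+1.2 = 7.9
ELM - RIV - PIN - GRN: 8.1+0.7+1.2 = 10
The minimum is $7.9 via ELM - NOR - RIV - PIN - GRN.

$7.9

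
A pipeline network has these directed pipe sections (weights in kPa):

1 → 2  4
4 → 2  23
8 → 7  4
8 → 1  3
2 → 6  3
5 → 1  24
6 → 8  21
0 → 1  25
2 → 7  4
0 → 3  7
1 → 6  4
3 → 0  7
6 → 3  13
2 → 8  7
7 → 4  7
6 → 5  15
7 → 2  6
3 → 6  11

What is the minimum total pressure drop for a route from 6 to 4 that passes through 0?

60 kPa

Best 6 to 0: 6–3–0 costing 20
Best 0 to 4: 0–1–2–7–4 costing 40
Total via 0: 20 + 40 = 60 kPa.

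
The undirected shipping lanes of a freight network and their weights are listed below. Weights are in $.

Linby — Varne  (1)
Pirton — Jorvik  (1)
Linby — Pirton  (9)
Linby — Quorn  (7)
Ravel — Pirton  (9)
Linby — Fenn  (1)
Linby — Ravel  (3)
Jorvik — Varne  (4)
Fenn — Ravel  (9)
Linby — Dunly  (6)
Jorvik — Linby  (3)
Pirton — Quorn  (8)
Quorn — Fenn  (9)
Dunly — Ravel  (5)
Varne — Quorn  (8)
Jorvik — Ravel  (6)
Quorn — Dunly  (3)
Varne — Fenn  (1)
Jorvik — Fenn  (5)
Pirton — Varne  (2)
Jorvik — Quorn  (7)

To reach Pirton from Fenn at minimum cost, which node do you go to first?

Varne

Enumerating some paths:
Fenn → Varne → Pirton: 1+2 = 3
Fenn → Linby → Varne → Pirton: 1+1+2 = 4
Fenn → Jorvik → Pirton: 5+1 = 6
Fenn → Linby → Jorvik → Pirton: 1+3+1 = 5
Cheapest is Fenn → Varne → Pirton at $3.
So from Fenn the first move is to Varne.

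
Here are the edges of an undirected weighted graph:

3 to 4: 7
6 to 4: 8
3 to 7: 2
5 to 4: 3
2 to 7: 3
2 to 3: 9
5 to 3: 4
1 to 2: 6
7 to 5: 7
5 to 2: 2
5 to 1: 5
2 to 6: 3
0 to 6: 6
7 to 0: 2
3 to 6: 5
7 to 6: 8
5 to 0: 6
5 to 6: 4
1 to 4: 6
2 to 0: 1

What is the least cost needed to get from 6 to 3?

5

Compare a few routes:
6 - 2 - 7 - 3: 3+3+2 = 8
6 - 3: 5 = 5
6 - 2 - 0 - 7 - 3: 3+1+2+2 = 8
6 - 5 - 3: 4+4 = 8
The minimum is 5 via 6 - 3.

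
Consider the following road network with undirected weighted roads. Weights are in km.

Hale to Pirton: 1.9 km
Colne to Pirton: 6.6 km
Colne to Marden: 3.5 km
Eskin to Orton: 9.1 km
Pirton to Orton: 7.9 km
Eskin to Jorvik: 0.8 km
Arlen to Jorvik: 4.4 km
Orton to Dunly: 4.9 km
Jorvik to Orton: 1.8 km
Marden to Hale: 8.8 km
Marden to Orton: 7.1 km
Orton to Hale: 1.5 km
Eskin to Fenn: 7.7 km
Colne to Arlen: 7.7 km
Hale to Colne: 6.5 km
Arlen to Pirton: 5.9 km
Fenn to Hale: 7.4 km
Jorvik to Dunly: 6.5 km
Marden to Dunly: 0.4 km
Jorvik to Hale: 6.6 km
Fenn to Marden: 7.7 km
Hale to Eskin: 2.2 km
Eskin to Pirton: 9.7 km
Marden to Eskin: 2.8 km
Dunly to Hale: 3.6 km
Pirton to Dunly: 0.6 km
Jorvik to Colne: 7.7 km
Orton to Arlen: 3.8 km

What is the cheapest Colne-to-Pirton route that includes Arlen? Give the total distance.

Shortest Colne→Arlen: Colne → Arlen = 7.7
Shortest Arlen→Pirton: Arlen → Pirton = 5.9
Total via Arlen: 7.7 + 5.9 = 13.6 km.

13.6 km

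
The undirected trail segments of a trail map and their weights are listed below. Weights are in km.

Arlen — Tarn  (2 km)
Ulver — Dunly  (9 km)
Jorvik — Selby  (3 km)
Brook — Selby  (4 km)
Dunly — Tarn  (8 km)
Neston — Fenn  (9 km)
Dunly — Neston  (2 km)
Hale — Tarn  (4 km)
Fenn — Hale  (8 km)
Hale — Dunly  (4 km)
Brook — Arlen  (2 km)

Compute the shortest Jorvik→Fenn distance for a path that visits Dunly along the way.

Shortest Jorvik→Dunly: Jorvik → Selby → Brook → Arlen → Tarn → Dunly = 19
Best Dunly to Fenn: Dunly → Neston → Fenn costing 11
Total via Dunly: 19 + 11 = 30 km.

30 km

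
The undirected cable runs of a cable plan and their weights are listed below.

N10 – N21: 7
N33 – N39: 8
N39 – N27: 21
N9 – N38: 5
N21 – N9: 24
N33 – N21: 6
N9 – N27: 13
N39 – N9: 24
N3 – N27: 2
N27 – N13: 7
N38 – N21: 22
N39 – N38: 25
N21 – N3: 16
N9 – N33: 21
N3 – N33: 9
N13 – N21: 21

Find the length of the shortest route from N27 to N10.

24

Compare a few routes:
N27 → N3 → N21 → N10: 2+16+7 = 25
N27 → N3 → N33 → N21 → N10: 2+9+6+7 = 24
Cheapest is N27 → N3 → N33 → N21 → N10 at 24.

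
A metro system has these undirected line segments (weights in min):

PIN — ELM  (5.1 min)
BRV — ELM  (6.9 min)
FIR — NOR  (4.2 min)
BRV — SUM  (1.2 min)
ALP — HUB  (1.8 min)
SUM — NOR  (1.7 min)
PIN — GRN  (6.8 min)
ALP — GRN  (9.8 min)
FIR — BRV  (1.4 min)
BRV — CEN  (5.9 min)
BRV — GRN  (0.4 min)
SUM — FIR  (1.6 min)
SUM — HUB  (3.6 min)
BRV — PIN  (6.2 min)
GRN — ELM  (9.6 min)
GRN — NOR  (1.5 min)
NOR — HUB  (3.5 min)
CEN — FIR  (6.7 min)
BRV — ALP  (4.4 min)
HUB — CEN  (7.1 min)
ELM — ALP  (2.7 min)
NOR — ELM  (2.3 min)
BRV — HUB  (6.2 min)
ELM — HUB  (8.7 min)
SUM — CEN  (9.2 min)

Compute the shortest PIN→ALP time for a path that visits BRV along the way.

10.6 min

Best PIN to BRV: PIN → BRV costing 6.2
Best BRV to ALP: BRV → ALP costing 4.4
Total via BRV: 6.2 + 4.4 = 10.6 min.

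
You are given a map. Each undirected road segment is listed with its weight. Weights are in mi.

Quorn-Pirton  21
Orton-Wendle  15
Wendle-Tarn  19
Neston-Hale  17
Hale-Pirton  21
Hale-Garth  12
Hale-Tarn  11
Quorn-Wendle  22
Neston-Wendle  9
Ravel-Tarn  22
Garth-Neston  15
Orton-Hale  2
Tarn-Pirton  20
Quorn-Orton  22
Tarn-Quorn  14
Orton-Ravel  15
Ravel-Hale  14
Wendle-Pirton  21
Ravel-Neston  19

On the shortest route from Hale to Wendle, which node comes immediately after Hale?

Orton

Candidate routes:
Hale → Neston → Wendle: 17+9 = 26
Hale → Orton → Wendle: 2+15 = 17
The minimum is 17 mi via Hale → Orton → Wendle.
So from Hale the first move is to Orton.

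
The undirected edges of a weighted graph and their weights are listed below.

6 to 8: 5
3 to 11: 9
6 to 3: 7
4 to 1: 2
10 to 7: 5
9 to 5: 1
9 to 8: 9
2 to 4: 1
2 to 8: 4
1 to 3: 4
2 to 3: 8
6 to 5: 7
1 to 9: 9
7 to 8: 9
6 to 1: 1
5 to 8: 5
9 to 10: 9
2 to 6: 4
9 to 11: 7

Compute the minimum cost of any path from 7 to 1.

Compare a few routes:
7–8–2–4–1: 9+4+1+2 = 16
7–8–2–6–1: 9+4+4+1 = 18
7–8–6–2–4–1: 9+5+4+1+2 = 21
7–8–6–1: 9+5+1 = 15
The minimum is 15 via 7–8–6–1.

15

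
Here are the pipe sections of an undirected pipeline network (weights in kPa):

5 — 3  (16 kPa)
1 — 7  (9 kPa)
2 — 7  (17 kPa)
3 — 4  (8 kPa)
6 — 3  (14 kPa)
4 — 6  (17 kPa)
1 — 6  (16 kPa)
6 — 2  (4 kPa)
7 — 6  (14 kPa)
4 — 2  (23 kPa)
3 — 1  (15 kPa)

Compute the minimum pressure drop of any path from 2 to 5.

Candidate routes:
2 - 6 - 3 - 5: 4+14+16 = 34
2 - 6 - 4 - 3 - 5: 4+17+8+16 = 45
2 - 4 - 3 - 5: 23+8+16 = 47
Cheapest is 2 - 6 - 3 - 5 at 34 kPa.

34 kPa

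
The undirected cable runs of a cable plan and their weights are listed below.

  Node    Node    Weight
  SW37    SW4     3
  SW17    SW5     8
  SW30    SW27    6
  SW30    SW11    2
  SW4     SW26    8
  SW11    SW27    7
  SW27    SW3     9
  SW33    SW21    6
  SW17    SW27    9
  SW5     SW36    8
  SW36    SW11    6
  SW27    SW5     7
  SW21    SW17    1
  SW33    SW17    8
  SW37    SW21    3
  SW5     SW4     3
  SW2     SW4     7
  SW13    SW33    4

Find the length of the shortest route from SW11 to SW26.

25

Enumerating some paths:
SW11 - SW36 - SW5 - SW4 - SW26: 6+8+3+8 = 25
SW11 - SW30 - SW27 - SW5 - SW4 - SW26: 2+6+7+3+8 = 26
Cheapest is SW11 - SW36 - SW5 - SW4 - SW26 at 25.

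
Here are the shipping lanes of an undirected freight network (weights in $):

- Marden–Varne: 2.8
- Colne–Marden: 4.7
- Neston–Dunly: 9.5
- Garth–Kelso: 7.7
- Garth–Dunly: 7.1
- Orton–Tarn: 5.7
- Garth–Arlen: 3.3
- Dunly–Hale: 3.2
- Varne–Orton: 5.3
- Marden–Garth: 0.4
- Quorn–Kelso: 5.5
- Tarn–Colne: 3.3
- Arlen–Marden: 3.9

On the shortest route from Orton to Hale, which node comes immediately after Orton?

Enumerating some paths:
Orton–Tarn–Colne–Marden–Arlen–Garth–Dunly–Hale: 5.7+3.3+4.7+3.9+3.3+7.1+3.2 = 31.2
Orton–Tarn–Colne–Marden–Garth–Dunly–Hale: 5.7+3.3+4.7+0.4+7.1+3.2 = 24.4
Orton–Varne–Marden–Arlen–Garth–Dunly–Hale: 5.3+2.8+3.9+3.3+7.1+3.2 = 25.6
Orton–Varne–Marden–Garth–Dunly–Hale: 5.3+2.8+0.4+7.1+3.2 = 18.8
Cheapest is Orton–Varne–Marden–Garth–Dunly–Hale at $18.8.
So from Orton the first move is to Varne.

Varne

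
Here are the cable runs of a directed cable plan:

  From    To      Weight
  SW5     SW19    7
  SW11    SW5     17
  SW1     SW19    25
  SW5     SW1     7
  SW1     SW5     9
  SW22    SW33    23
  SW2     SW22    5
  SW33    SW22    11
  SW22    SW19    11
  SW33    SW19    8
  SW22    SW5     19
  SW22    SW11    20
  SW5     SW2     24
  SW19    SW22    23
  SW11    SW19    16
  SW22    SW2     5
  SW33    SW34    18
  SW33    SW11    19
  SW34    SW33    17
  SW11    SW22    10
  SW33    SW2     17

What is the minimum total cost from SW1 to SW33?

Shortest distances from SW1:
SW1: 0
SW5: 9  (via SW1)
SW19: 16  (via SW5)
SW2: 33  (via SW5)
SW22: 38  (via SW2)
SW11: 58  (via SW22)
SW33: 61  (via SW22)
Shortest route: SW1 → SW5 → SW2 → SW22 → SW33 = 61.

61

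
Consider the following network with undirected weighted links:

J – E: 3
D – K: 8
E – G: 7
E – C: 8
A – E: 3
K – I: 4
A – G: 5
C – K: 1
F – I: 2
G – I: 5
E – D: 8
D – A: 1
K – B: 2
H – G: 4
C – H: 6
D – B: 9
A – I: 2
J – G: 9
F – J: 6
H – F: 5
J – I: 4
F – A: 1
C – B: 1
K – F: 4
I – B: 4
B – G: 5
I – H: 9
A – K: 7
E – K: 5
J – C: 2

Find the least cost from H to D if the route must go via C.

Shortest H→C: H–C = 6
Shortest C→D: C–K–F–A–D = 7
Total via C: 6 + 7 = 13.

13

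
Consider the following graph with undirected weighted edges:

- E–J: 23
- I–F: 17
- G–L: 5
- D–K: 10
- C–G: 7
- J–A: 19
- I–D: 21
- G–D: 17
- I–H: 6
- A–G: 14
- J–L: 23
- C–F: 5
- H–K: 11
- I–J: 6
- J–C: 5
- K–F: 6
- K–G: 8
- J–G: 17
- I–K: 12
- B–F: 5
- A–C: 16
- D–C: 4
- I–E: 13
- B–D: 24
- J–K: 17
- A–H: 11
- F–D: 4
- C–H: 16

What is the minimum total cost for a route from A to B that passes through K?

Best A to K: A → H → K costing 22
Best K to B: K → F → B costing 11
Total via K: 22 + 11 = 33.

33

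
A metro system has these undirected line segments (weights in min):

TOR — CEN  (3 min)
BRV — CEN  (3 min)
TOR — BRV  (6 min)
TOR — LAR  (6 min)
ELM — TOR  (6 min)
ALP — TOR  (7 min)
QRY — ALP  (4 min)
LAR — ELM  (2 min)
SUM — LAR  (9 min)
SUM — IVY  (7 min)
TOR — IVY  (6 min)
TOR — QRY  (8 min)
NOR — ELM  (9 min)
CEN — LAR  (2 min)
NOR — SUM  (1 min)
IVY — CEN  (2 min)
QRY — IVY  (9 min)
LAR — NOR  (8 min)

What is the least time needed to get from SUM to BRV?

Enumerating some paths:
SUM–IVY–CEN–BRV: 7+2+3 = 12
SUM–NOR–LAR–CEN–BRV: 1+8+2+3 = 14
SUM–LAR–CEN–BRV: 9+2+3 = 14
SUM–NOR–ELM–LAR–CEN–BRV: 1+9+2+2+3 = 17
The minimum is 12 min via SUM–IVY–CEN–BRV.

12 min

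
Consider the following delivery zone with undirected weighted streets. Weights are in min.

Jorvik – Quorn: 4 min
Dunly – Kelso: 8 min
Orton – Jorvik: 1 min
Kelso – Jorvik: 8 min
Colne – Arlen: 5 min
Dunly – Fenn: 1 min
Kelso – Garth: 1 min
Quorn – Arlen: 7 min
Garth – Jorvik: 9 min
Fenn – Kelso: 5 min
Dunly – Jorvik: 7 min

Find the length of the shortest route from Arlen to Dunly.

Enumerating some paths:
Arlen–Quorn–Jorvik–Kelso–Fenn–Dunly: 7+4+8+5+1 = 25
Arlen–Quorn–Jorvik–Dunly: 7+4+7 = 18
Cheapest is Arlen–Quorn–Jorvik–Dunly at 18 min.

18 min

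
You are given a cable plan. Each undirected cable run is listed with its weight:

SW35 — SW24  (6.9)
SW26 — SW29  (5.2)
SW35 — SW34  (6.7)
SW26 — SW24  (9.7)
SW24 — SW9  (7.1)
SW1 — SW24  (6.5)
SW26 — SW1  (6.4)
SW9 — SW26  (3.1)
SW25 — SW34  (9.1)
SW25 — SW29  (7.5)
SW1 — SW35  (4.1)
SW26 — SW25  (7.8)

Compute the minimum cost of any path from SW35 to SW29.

Running Dijkstra from SW35:
SW35: 0
SW1: 4.1  (via SW35)
SW34: 6.7  (via SW35)
SW24: 6.9  (via SW35)
SW26: 10.5  (via SW1)
SW9: 13.6  (via SW26)
SW29: 15.7  (via SW26)
Shortest route: SW35–SW1–SW26–SW29 = 15.7.

15.7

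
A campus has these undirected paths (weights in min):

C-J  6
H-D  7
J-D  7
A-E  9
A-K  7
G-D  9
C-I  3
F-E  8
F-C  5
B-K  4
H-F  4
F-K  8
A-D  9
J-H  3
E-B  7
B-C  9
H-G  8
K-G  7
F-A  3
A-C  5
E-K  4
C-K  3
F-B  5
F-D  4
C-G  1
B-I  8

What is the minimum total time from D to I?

12 min

Enumerating some paths:
D → F → C → I: 4+5+3 = 12
D → J → C → I: 7+6+3 = 16
D → F → A → C → I: 4+3+5+3 = 15
D → G → C → I: 9+1+3 = 13
Cheapest is D → F → C → I at 12 min.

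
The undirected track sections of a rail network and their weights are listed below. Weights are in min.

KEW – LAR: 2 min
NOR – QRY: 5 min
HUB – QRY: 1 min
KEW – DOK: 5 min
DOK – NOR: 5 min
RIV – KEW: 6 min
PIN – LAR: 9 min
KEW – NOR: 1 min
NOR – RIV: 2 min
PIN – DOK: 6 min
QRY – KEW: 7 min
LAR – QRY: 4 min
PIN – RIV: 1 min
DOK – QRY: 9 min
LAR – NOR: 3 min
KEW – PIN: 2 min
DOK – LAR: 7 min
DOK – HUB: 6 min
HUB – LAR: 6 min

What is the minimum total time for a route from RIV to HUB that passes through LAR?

10 min

Shortest RIV→LAR: RIV → NOR → LAR = 5
Shortest LAR→HUB: LAR → QRY → HUB = 5
Total via LAR: 5 + 5 = 10 min.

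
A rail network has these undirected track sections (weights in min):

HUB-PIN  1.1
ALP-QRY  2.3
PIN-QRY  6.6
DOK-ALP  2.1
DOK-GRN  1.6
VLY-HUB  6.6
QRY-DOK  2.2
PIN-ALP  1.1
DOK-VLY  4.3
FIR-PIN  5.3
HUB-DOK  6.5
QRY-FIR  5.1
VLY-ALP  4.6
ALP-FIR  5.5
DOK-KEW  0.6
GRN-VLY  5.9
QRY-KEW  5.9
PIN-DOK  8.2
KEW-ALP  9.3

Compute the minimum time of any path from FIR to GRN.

8.9 min

Settle nodes by increasing distance from FIR:
FIR: 0
QRY: 5.1  (via FIR)
PIN: 5.3  (via FIR)
ALP: 5.5  (via FIR)
HUB: 6.4  (via PIN)
DOK: 7.3  (via QRY)
KEW: 7.9  (via DOK)
GRN: 8.9  (via DOK)
Shortest route: FIR–QRY–DOK–GRN = 8.9 min.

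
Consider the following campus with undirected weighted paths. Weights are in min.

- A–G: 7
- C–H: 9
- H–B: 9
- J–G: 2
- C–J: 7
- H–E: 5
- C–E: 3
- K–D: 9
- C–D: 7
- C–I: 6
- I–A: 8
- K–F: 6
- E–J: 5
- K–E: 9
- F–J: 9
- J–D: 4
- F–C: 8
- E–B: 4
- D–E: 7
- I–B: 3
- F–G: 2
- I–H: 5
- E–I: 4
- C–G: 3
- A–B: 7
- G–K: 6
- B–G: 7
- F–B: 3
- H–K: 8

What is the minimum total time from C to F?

Enumerating some paths:
C - F: 8 = 8
C - G - F: 3+2 = 5
The minimum is 5 min via C - G - F.

5 min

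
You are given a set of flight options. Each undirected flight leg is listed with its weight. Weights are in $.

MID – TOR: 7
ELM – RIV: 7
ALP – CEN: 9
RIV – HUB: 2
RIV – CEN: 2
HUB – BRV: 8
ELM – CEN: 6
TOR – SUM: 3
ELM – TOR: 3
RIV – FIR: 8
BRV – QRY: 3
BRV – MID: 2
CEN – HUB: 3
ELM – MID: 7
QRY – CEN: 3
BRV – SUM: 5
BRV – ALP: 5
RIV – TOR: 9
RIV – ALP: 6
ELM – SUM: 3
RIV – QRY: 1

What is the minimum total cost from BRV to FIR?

$12

Compare a few routes:
BRV → QRY → RIV → FIR: 3+1+8 = 12
BRV → HUB → RIV → FIR: 8+2+8 = 18
BRV → QRY → CEN → RIV → FIR: 3+3+2+8 = 16
BRV → QRY → CEN → HUB → RIV → FIR: 3+3+3+2+8 = 19
Cheapest is BRV → QRY → RIV → FIR at $12.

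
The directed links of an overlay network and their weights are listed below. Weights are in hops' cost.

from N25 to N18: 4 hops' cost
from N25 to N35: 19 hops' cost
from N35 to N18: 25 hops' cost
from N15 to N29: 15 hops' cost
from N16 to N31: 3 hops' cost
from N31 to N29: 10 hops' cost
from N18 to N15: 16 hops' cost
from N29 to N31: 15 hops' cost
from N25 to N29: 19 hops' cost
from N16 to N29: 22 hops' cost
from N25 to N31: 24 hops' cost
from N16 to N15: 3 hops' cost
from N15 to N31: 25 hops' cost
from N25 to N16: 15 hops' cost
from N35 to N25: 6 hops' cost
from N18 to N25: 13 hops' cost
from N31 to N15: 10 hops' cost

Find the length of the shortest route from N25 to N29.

19 hops' cost

Candidate routes:
N25–N29: 19 = 19
N25–N16–N31–N29: 15+3+10 = 28
N25–N16–N15–N29: 15+3+15 = 33
The minimum is 19 hops' cost via N25–N29.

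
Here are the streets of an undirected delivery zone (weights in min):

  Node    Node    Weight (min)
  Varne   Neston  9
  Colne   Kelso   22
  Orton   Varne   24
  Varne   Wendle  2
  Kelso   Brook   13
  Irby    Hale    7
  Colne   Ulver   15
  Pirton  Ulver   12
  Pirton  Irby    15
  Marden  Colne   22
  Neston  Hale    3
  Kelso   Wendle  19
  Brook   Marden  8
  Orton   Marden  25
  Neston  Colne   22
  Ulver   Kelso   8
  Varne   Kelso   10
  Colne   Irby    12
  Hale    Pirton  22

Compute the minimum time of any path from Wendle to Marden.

33 min

Compare a few routes:
Wendle - Varne - Kelso - Brook - Marden: 2+10+13+8 = 33
Wendle - Kelso - Brook - Marden: 19+13+8 = 40
Wendle - Varne - Orton - Marden: 2+24+25 = 51
The minimum is 33 min via Wendle - Varne - Kelso - Brook - Marden.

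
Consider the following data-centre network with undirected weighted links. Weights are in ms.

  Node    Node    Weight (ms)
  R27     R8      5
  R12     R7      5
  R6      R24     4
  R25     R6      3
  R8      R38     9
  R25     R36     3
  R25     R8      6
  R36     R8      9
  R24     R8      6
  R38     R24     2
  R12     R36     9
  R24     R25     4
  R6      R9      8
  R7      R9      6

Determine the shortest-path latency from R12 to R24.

16 ms

Compare a few routes:
R12 - R36 - R25 - R24: 9+3+4 = 16
R12 - R36 - R25 - R6 - R24: 9+3+3+4 = 19
R12 - R7 - R9 - R6 - R24: 5+6+8+4 = 23
Cheapest is R12 - R36 - R25 - R24 at 16 ms.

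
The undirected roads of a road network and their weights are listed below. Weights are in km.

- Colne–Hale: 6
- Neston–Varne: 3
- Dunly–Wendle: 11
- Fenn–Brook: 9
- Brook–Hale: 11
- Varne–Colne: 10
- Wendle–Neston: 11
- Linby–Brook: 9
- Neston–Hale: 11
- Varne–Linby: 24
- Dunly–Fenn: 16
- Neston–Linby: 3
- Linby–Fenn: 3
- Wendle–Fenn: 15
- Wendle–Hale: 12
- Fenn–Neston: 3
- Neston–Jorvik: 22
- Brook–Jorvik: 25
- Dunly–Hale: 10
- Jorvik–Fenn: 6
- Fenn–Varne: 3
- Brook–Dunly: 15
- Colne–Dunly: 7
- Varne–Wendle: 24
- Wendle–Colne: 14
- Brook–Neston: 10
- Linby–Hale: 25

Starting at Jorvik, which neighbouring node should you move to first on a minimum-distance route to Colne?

Candidate routes:
Jorvik → Fenn → Varne → Colne: 6+3+10 = 19
Jorvik → Fenn → Neston → Varne → Colne: 6+3+3+10 = 22
Cheapest is Jorvik → Fenn → Varne → Colne at 19 km.
So from Jorvik the first move is to Fenn.

Fenn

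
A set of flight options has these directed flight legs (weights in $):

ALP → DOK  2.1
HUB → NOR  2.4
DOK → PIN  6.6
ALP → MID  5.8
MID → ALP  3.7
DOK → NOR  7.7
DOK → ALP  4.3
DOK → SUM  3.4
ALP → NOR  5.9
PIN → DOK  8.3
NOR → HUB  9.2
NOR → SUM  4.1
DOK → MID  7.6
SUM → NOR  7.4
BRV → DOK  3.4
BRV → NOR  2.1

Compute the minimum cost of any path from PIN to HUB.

Compare a few routes:
PIN–DOK–SUM–NOR–HUB: 8.3+3.4+7.4+9.2 = 28.3
PIN–DOK–NOR–HUB: 8.3+7.7+9.2 = 25.2
PIN–DOK–ALP–NOR–HUB: 8.3+4.3+5.9+9.2 = 27.7
The minimum is $25.2 via PIN–DOK–NOR–HUB.

$25.2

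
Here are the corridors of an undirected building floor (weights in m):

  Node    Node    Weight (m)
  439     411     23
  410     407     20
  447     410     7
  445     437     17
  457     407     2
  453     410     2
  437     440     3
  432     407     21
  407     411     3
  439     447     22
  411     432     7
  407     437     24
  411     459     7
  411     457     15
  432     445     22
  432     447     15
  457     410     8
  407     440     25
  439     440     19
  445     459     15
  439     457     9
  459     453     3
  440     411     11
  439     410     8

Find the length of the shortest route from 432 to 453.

Candidate routes:
432 - 411 - 459 - 453: 7+7+3 = 17
432 - 411 - 407 - 457 - 410 - 453: 7+3+2+8+2 = 22
Cheapest is 432 - 411 - 459 - 453 at 17 m.

17 m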